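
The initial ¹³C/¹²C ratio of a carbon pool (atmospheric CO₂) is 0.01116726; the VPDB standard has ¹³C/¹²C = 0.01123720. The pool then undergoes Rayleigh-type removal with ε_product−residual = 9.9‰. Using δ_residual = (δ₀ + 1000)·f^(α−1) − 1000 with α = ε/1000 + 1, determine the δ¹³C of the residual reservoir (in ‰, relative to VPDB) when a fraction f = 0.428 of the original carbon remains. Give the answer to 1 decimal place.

δ₀ = (0.01116726/0.01123720 − 1)×1000 = (0.993776 − 1)×1000 = -6.224‰
α − 1 = ε/1000 = 0.0099
f^(α−1) = 0.428^(0.0099) = 0.991634
δ_res = (-6.224 + 1000) × 0.991634 − 1000 = 985.462 − 1000 = -14.54‰

-14.5‰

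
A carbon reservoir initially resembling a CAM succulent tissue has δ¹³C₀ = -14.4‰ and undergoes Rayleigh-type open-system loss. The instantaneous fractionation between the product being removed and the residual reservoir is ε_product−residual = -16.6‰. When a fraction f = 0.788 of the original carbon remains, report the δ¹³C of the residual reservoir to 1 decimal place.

-10.5‰

Rayleigh residual: δ_res = (δ₀ + 1000)·f^(α−1) − 1000
α = ε/1000 + 1 = 0.98340, so α − 1 = -0.01660
f^(α−1) = 0.788^(-0.01660) = 1.003963
δ_res = (-14.4 + 1000) × 1.003963 − 1000 = 989.506 − 1000 = -10.49‰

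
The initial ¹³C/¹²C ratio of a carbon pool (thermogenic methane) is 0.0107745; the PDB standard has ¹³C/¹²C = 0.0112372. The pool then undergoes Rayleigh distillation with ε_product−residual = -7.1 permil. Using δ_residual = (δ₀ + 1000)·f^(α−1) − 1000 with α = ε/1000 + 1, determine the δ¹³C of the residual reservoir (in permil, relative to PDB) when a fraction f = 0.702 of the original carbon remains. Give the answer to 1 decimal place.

-38.8 permil

δ₀ = (0.0107745/0.0112372 − 1)×1000 = (0.958824 − 1)×1000 = -41.176 permil
α − 1 = ε/1000 = -0.0071
f^(α−1) = 0.702^(-0.0071) = 1.002515
δ_res = (-41.176 + 1000) × 1.002515 − 1000 = 961.236 − 1000 = -38.76 permil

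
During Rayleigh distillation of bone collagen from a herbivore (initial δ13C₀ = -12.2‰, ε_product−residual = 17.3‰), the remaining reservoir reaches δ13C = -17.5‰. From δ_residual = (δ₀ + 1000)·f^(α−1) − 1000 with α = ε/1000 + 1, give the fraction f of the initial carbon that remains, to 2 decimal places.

α − 1 = ε/1000 = 0.0173
(δ_res + 1000)/(δ₀ + 1000) = (-17.5 + 1000)/(-12.2 + 1000) = 982.5/987.8 = 0.994635
f = 0.994635^(1/0.0173) = exp(ln(0.994635)/0.0173) = exp(-0.00538/0.0173)
f = exp(-0.3110) = 0.7327

0.73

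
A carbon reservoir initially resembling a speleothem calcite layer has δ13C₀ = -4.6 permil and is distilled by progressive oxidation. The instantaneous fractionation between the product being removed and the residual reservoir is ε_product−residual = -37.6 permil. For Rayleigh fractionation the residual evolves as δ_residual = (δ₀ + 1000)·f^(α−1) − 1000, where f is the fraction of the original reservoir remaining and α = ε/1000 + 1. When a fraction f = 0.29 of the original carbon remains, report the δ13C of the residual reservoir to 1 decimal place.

42.8 permil

Rayleigh residual: δ_res = (δ₀ + 1000)·f^(α−1) − 1000
α = ε/1000 + 1 = 0.96240, so α − 1 = -0.03760
f^(α−1) = 0.29^(-0.03760) = 1.047644
δ_res = (-4.6 + 1000) × 1.047644 − 1000 = 1042.825 − 1000 = 42.83 permil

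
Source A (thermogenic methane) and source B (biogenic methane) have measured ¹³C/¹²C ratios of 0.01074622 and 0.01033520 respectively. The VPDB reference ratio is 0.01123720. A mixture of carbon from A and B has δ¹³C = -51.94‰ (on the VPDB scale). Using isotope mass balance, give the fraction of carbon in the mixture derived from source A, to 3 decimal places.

0.775

δ_A = (0.01074622/0.01123720 − 1)×1000 = (0.956308 − 1)×1000 = -43.692‰
δ_B = (0.01033520/0.01123720 − 1)×1000 = (0.919731 − 1)×1000 = -80.269‰
f_A = (δ_mix − δ_B)/(δ_A − δ_B) = (-51.94 − (-80.269))/(-43.692 − (-80.269))
f_A = 28.329 / 36.577 = 0.7745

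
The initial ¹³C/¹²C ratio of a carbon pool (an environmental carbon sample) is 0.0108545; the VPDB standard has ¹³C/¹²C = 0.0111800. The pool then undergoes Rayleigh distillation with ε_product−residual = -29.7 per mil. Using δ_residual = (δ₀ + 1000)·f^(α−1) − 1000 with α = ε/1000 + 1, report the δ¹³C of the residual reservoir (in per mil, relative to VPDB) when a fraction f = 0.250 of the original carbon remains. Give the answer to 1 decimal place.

δ₀ = (0.0108545/0.0111800 − 1)×1000 = (0.970886 − 1)×1000 = -29.114 per mil
α − 1 = ε/1000 = -0.0297
f^(α−1) = 0.250^(-0.0297) = 1.042032
δ_res = (-29.114 + 1000) × 1.042032 − 1000 = 1011.694 − 1000 = 11.69 per mil

11.7 per mil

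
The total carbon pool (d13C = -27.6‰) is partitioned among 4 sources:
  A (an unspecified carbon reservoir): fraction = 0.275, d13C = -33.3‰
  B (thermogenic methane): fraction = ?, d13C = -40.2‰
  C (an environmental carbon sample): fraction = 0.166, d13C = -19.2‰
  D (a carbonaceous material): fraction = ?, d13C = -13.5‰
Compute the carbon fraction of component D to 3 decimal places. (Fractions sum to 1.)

Let f_D and f_B be the unknown fractions; fractions sum to 1 so f_D + f_B = 0.559.
Mass balance: Σ fᵢ·δᵢ = δ_bulk ⇒ f_D·(-13.5) + f_B·(-40.2) = -27.6 − (-12.345) = -15.255
Substitute f_B = 0.559 − f_D:
f_D·(-13.5 − -40.2) = -15.255 − 0.559×(-40.2) = 7.217
f_D = 7.217 / 26.7 = 0.2703

0.270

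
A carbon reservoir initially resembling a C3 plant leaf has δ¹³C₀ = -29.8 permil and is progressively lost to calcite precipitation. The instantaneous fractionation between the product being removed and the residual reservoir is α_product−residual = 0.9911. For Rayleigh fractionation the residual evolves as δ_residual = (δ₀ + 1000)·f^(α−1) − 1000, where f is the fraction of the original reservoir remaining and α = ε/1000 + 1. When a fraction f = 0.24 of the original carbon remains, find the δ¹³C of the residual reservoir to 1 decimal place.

-17.4 permil

Rayleigh residual: δ_res = (δ₀ + 1000)·f^(α−1) − 1000
α − 1 = -0.00890
f^(α−1) = 0.24^(-0.00890) = 1.012782
δ_res = (-29.8 + 1000) × 1.012782 − 1000 = 982.601 − 1000 = -17.40 permil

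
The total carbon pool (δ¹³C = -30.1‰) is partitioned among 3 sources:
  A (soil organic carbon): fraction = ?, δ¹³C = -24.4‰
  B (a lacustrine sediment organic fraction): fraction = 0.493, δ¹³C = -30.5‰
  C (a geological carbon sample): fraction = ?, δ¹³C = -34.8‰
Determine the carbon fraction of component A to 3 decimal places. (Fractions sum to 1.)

Let f_A and f_C be the unknown fractions; fractions sum to 1 so f_A + f_C = 0.507.
Mass balance: Σ fᵢ·δᵢ = δ_bulk ⇒ f_A·(-24.4) + f_C·(-34.8) = -30.1 − (-15.037) = -15.064
Substitute f_C = 0.507 − f_A:
f_A·(-24.4 − -34.8) = -15.064 − 0.507×(-34.8) = 2.580
f_A = 2.580 / 10.4 = 0.2481

0.248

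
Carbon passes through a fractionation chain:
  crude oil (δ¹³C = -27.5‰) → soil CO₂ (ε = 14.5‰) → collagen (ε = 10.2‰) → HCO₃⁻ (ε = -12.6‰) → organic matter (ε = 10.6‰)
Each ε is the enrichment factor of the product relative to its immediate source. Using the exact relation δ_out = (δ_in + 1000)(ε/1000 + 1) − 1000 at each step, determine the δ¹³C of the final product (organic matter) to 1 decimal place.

-5.5‰

step 1: δ = (-27.50 + 1000)·(14.5/1000 + 1) − 1000 = -13.40‰
step 2: δ = (-13.40 + 1000)·(10.2/1000 + 1) − 1000 = -3.34‰
step 3: δ = (-3.34 + 1000)·(-12.6/1000 + 1) − 1000 = -15.89‰
step 4: δ = (-15.89 + 1000)·(10.6/1000 + 1) − 1000 = -5.46‰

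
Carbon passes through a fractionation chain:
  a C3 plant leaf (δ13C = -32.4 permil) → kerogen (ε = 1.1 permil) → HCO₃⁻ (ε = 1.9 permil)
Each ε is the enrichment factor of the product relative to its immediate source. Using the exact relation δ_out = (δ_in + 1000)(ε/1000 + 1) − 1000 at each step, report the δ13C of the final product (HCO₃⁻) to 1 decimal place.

-29.5 permil

step 1: δ = (-32.40 + 1000)·(1.1/1000 + 1) − 1000 = -31.34 permil
step 2: δ = (-31.34 + 1000)·(1.9/1000 + 1) − 1000 = -29.50 permil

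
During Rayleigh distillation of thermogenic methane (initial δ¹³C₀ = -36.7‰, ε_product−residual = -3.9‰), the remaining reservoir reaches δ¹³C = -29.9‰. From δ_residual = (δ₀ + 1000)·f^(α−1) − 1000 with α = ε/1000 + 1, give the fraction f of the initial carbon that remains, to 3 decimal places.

0.165

α − 1 = ε/1000 = -0.0039
(δ_res + 1000)/(δ₀ + 1000) = (-29.9 + 1000)/(-36.7 + 1000) = 970.1/963.3 = 1.007059
f = 1.007059^(1/-0.0039) = exp(ln(1.007059)/-0.0039) = exp(0.00703/-0.0039)
f = exp(-1.8037) = 0.1647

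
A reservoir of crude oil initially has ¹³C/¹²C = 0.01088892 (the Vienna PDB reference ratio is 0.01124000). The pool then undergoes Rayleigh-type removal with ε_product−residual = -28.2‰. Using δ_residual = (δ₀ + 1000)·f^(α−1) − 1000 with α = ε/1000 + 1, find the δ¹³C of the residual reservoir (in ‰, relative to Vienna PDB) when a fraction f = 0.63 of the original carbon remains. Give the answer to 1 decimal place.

-18.5‰

δ₀ = (0.01088892/0.01124000 − 1)×1000 = (0.968765 − 1)×1000 = -31.235‰
α − 1 = ε/1000 = -0.0282
f^(α−1) = 0.63^(-0.0282) = 1.013115
δ_res = (-31.235 + 1000) × 1.013115 − 1000 = 981.470 − 1000 = -18.53‰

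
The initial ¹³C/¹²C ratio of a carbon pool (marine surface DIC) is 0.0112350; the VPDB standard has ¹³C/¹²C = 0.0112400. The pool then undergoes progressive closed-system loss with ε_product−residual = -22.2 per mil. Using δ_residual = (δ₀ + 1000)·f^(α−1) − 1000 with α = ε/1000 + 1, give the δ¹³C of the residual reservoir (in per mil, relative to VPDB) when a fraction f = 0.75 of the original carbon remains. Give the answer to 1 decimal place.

6.0 per mil

δ₀ = (0.0112350/0.0112400 − 1)×1000 = (0.999555 − 1)×1000 = -0.445 per mil
α − 1 = ε/1000 = -0.0222
f^(α−1) = 0.75^(-0.0222) = 1.006407
δ_res = (-0.445 + 1000) × 1.006407 − 1000 = 1005.959 − 1000 = 5.96 per mil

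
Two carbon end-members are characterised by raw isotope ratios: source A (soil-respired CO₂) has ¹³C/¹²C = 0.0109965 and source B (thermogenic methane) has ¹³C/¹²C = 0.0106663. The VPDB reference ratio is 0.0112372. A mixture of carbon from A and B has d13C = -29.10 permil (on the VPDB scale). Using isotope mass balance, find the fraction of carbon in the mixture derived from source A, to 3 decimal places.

δ_A = (0.0109965/0.0112372 − 1)×1000 = (0.978580 − 1)×1000 = -21.420 permil
δ_B = (0.0106663/0.0112372 − 1)×1000 = (0.949196 − 1)×1000 = -50.804 permil
f_A = (δ_mix − δ_B)/(δ_A − δ_B) = (-29.10 − (-50.804))/(-21.420 − (-50.804))
f_A = 21.704 / 29.385 = 0.7386

0.739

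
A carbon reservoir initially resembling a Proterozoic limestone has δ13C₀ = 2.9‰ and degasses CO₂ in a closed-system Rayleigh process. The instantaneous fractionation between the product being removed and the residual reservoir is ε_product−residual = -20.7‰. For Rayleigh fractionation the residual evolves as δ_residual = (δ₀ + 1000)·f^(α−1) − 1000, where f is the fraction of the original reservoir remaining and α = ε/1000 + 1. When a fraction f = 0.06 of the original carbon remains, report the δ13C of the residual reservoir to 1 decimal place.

63.0‰

Rayleigh residual: δ_res = (δ₀ + 1000)·f^(α−1) − 1000
α = ε/1000 + 1 = 0.97930, so α − 1 = -0.02070
f^(α−1) = 0.06^(-0.02070) = 1.059967
δ_res = (2.9 + 1000) × 1.059967 − 1000 = 1063.041 − 1000 = 63.04‰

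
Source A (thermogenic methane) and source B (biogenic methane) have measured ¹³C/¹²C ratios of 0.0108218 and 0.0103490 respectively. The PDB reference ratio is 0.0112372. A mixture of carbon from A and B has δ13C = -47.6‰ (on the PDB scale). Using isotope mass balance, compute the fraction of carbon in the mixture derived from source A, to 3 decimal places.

0.747

δ_A = (0.0108218/0.0112372 − 1)×1000 = (0.963033 − 1)×1000 = -36.967‰
δ_B = (0.0103490/0.0112372 − 1)×1000 = (0.920959 − 1)×1000 = -79.041‰
f_A = (δ_mix − δ_B)/(δ_A − δ_B) = (-47.6 − (-79.041))/(-36.967 − (-79.041))
f_A = 31.441 / 42.075 = 0.7473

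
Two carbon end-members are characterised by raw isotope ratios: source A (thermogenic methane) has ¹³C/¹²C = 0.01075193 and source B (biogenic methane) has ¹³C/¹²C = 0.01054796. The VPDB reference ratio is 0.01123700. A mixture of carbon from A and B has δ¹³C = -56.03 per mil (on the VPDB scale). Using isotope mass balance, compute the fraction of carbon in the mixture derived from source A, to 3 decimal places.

0.291

δ_A = (0.01075193/0.01123700 − 1)×1000 = (0.956833 − 1)×1000 = -43.167 per mil
δ_B = (0.01054796/0.01123700 − 1)×1000 = (0.938681 − 1)×1000 = -61.319 per mil
f_A = (δ_mix − δ_B)/(δ_A − δ_B) = (-56.03 − (-61.319))/(-43.167 − (-61.319))
f_A = 5.289 / 18.152 = 0.2914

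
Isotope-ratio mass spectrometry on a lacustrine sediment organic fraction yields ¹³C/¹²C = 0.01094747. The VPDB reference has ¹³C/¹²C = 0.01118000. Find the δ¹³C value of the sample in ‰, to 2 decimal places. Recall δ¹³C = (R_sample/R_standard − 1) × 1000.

-20.80‰

δ¹³C = (R_sample / R_standard − 1) × 1000
R_sample / R_standard = 0.01094747 / 0.01118000 = 0.979201
δ¹³C = (0.979201 − 1) × 1000 = -20.799‰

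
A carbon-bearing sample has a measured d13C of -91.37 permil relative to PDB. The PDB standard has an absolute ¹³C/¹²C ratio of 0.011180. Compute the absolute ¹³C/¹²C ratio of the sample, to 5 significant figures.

R_sample = R_standard × (d13C/1000 + 1)
R_sample = 0.011180 × (-91.37/1000 + 1) = 0.011180 × 0.908630
R_sample = 0.0101585

0.010158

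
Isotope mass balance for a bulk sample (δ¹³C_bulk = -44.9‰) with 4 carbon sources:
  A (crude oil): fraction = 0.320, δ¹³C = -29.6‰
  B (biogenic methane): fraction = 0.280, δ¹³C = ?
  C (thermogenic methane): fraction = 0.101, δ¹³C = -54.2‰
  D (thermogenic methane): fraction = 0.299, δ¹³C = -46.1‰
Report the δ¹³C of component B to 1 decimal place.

Isotope mass balance: δ_bulk = Σ fᵢ·δᵢ.
-44.9 = 0.320×(-29.6) + 0.280×δ_B + 0.101×(-54.2) + 0.299×(-46.1)
0.280·δ_B = -44.9 − (-28.730) = -16.170
δ_B = -16.170 / 0.280 = -57.75‰

-57.7‰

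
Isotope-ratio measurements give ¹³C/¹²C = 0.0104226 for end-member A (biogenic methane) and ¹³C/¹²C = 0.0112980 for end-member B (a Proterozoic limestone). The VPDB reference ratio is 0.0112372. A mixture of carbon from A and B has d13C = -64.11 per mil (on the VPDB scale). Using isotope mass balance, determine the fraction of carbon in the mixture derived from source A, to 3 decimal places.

0.892

δ_A = (0.0104226/0.0112372 − 1)×1000 = (0.927509 − 1)×1000 = -72.491 per mil
δ_B = (0.0112980/0.0112372 − 1)×1000 = (1.005411 − 1)×1000 = 5.411 per mil
f_A = (δ_mix − δ_B)/(δ_A − δ_B) = (-64.11 − (5.411))/(-72.491 − (5.411))
f_A = -69.521 / -77.902 = 0.8924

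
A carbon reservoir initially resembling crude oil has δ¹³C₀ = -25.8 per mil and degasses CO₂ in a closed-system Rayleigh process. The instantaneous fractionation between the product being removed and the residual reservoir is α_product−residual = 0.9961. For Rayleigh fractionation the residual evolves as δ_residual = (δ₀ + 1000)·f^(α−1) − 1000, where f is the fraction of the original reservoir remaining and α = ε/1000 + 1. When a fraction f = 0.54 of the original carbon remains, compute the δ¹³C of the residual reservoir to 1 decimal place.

-23.5 per mil

Rayleigh residual: δ_res = (δ₀ + 1000)·f^(α−1) − 1000
α − 1 = -0.00390
f^(α−1) = 0.54^(-0.00390) = 1.002406
δ_res = (-25.8 + 1000) × 1.002406 − 1000 = 976.544 − 1000 = -23.46 per mil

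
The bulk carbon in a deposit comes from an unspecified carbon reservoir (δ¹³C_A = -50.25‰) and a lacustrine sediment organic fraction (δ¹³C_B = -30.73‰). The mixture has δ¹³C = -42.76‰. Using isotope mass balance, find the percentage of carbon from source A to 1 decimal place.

61.6%

δ_mix = f_A·δ_A + (1 − f_A)·δ_B  ⇒  f_A = (δ_mix − δ_B)/(δ_A − δ_B)
f_A = (-42.76 − (-30.73)) / (-50.25 − (-30.73))
f_A = -12.03 / -19.52 = 0.6163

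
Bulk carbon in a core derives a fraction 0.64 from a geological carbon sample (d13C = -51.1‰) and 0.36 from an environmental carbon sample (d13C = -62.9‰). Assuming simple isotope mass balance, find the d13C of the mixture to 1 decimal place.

δ_mix = f_A·δ_A + f_B·δ_B
δ_mix = 0.64 × (-51.1) + 0.36 × (-62.9)
δ_mix = -32.70 + -22.64 = -55.35‰

-55.3‰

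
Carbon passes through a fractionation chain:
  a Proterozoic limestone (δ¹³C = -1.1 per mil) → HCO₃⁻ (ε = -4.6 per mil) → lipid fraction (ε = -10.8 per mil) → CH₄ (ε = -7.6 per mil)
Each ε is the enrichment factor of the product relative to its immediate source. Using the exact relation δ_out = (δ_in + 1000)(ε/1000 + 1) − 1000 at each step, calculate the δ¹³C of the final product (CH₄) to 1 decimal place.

-23.9 per mil

step 1: δ = (-1.10 + 1000)·(-4.6/1000 + 1) − 1000 = -5.69 per mil
step 2: δ = (-5.69 + 1000)·(-10.8/1000 + 1) − 1000 = -16.43 per mil
step 3: δ = (-16.43 + 1000)·(-7.6/1000 + 1) − 1000 = -23.91 per mil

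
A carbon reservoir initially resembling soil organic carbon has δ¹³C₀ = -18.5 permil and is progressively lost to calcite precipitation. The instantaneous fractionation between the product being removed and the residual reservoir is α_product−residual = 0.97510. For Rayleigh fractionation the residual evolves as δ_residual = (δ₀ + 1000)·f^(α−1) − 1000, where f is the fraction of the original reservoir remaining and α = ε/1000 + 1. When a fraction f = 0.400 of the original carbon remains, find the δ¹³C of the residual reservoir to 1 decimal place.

Rayleigh residual: δ_res = (δ₀ + 1000)·f^(α−1) − 1000
α − 1 = -0.02490
f^(α−1) = 0.400^(-0.02490) = 1.023078
δ_res = (-18.5 + 1000) × 1.023078 − 1000 = 1004.151 − 1000 = 4.15 permil

4.2 permil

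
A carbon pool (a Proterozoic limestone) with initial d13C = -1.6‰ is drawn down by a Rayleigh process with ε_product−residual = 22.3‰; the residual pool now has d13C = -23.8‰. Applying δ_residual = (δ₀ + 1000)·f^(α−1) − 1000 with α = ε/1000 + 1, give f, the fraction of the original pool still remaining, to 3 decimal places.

0.365

α − 1 = ε/1000 = 0.0223
(δ_res + 1000)/(δ₀ + 1000) = (-23.8 + 1000)/(-1.6 + 1000) = 976.2/998.4 = 0.977764
f = 0.977764^(1/0.0223) = exp(ln(0.977764)/0.0223) = exp(-0.02249/0.0223)
f = exp(-1.0084) = 0.3648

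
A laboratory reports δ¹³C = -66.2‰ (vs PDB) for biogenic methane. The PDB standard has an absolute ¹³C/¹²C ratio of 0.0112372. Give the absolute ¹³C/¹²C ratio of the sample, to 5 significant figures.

0.010493

R_sample = R_standard × (δ¹³C/1000 + 1)
R_sample = 0.0112372 × (-66.2/1000 + 1) = 0.0112372 × 0.933800
R_sample = 0.0104933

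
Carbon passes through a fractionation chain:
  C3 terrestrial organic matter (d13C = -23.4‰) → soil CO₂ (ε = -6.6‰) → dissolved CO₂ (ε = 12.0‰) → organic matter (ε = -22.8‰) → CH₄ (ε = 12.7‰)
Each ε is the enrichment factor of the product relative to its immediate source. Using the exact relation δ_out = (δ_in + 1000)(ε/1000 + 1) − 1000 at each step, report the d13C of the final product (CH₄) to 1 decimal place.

step 1: δ = (-23.40 + 1000)·(-6.6/1000 + 1) − 1000 = -29.85‰
step 2: δ = (-29.85 + 1000)·(12.0/1000 + 1) − 1000 = -18.20‰
step 3: δ = (-18.20 + 1000)·(-22.8/1000 + 1) − 1000 = -40.59‰
step 4: δ = (-40.59 + 1000)·(12.7/1000 + 1) − 1000 = -28.40‰

-28.4‰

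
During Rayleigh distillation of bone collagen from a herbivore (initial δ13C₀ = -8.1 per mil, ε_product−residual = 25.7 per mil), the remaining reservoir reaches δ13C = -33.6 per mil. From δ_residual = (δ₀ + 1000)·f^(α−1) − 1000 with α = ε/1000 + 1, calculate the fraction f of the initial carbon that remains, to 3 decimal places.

0.363

α − 1 = ε/1000 = 0.0257
(δ_res + 1000)/(δ₀ + 1000) = (-33.6 + 1000)/(-8.1 + 1000) = 966.4/991.9 = 0.974292
f = 0.974292^(1/0.0257) = exp(ln(0.974292)/0.0257) = exp(-0.02604/0.0257)
f = exp(-1.0134) = 0.3630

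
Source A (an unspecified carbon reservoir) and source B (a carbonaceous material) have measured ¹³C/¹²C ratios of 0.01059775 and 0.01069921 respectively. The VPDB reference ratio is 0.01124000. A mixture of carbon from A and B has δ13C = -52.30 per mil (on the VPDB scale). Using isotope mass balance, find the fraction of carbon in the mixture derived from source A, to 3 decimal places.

δ_A = (0.01059775/0.01124000 − 1)×1000 = (0.942860 − 1)×1000 = -57.140 per mil
δ_B = (0.01069921/0.01124000 − 1)×1000 = (0.951887 − 1)×1000 = -48.113 per mil
f_A = (δ_mix − δ_B)/(δ_A − δ_B) = (-52.30 − (-48.113))/(-57.140 − (-48.113))
f_A = -4.187 / -9.027 = 0.4638

0.464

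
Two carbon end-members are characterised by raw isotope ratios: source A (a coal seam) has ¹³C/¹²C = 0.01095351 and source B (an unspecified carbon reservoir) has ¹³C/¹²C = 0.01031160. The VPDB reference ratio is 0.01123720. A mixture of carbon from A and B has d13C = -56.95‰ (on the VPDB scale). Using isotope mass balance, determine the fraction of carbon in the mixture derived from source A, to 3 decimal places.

δ_A = (0.01095351/0.01123720 − 1)×1000 = (0.974754 − 1)×1000 = -25.246‰
δ_B = (0.01031160/0.01123720 − 1)×1000 = (0.917631 − 1)×1000 = -82.369‰
f_A = (δ_mix − δ_B)/(δ_A − δ_B) = (-56.95 − (-82.369))/(-25.246 − (-82.369))
f_A = 25.419 / 57.124 = 0.4450

0.445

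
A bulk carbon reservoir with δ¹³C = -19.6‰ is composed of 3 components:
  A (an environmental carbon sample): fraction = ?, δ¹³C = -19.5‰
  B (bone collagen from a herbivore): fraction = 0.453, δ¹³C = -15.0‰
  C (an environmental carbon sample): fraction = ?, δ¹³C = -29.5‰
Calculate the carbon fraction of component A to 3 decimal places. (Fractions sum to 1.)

0.333

Let f_A and f_C be the unknown fractions; fractions sum to 1 so f_A + f_C = 0.547.
Mass balance: Σ fᵢ·δᵢ = δ_bulk ⇒ f_A·(-19.5) + f_C·(-29.5) = -19.6 − (-6.795) = -12.805
Substitute f_C = 0.547 − f_A:
f_A·(-19.5 − -29.5) = -12.805 − 0.547×(-29.5) = 3.332
f_A = 3.332 / 10.0 = 0.3332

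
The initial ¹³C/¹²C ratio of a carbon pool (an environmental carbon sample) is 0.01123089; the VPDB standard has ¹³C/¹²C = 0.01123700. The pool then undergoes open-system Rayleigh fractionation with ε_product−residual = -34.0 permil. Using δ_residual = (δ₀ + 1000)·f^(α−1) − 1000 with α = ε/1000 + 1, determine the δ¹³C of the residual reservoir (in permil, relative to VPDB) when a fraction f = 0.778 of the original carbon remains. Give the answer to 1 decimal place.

8.0 permil

δ₀ = (0.01123089/0.01123700 − 1)×1000 = (0.999456 − 1)×1000 = -0.544 permil
α − 1 = ε/1000 = -0.0340
f^(α−1) = 0.778^(-0.0340) = 1.008572
δ_res = (-0.544 + 1000) × 1.008572 − 1000 = 1008.023 − 1000 = 8.02 permil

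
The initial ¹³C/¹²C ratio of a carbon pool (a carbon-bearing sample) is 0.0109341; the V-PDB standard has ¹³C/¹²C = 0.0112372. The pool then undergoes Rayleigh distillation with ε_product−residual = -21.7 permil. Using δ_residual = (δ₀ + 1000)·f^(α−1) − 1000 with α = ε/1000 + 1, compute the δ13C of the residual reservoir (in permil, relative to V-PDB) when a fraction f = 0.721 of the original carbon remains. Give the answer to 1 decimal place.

δ₀ = (0.0109341/0.0112372 − 1)×1000 = (0.973027 − 1)×1000 = -26.973 permil
α − 1 = ε/1000 = -0.0217
f^(α−1) = 0.721^(-0.0217) = 1.007124
δ_res = (-26.973 + 1000) × 1.007124 − 1000 = 979.959 − 1000 = -20.04 permil

-20.0 permil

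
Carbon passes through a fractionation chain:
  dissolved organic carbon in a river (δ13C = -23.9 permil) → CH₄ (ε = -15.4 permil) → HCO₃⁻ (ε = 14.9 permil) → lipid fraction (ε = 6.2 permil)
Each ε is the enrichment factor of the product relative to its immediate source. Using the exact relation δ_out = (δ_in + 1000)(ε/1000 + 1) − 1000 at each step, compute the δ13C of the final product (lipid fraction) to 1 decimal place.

-18.6 permil

step 1: δ = (-23.90 + 1000)·(-15.4/1000 + 1) − 1000 = -38.93 permil
step 2: δ = (-38.93 + 1000)·(14.9/1000 + 1) − 1000 = -24.61 permil
step 3: δ = (-24.61 + 1000)·(6.2/1000 + 1) − 1000 = -18.56 permil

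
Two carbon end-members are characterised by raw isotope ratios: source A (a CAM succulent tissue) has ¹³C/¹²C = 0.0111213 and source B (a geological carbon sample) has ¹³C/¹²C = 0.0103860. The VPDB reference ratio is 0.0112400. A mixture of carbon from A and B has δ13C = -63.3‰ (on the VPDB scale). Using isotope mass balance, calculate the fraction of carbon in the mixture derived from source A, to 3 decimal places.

δ_A = (0.0111213/0.0112400 − 1)×1000 = (0.989440 − 1)×1000 = -10.560‰
δ_B = (0.0103860/0.0112400 − 1)×1000 = (0.924021 − 1)×1000 = -75.979‰
f_A = (δ_mix − δ_B)/(δ_A − δ_B) = (-63.3 − (-75.979))/(-10.560 − (-75.979))
f_A = 12.679 / 65.418 = 0.1938

0.194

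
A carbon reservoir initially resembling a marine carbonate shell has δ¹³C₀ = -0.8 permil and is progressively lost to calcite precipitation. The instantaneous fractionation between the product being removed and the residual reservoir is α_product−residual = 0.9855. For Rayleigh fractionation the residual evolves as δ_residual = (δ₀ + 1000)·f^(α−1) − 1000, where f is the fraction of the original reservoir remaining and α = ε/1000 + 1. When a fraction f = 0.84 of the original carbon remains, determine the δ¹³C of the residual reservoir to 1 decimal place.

1.7 permil

Rayleigh residual: δ_res = (δ₀ + 1000)·f^(α−1) − 1000
α − 1 = -0.01450
f^(α−1) = 0.84^(-0.01450) = 1.002531
δ_res = (-0.8 + 1000) × 1.002531 − 1000 = 1001.729 − 1000 = 1.73 permil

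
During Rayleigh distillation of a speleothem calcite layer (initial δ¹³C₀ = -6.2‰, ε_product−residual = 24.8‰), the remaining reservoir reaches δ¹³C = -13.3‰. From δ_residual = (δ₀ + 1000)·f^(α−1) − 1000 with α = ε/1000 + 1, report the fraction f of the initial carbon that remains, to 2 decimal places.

α − 1 = ε/1000 = 0.0248
(δ_res + 1000)/(δ₀ + 1000) = (-13.3 + 1000)/(-6.2 + 1000) = 986.7/993.8 = 0.992856
f = 0.992856^(1/0.0248) = exp(ln(0.992856)/0.0248) = exp(-0.00717/0.0248)
f = exp(-0.2891) = 0.7489

0.75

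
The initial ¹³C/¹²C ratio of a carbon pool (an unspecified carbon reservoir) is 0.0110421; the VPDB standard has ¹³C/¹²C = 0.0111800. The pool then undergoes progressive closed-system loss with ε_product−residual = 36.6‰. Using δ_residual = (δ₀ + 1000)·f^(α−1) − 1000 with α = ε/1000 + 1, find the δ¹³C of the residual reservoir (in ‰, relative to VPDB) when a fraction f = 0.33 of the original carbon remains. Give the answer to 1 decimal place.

-51.6‰

δ₀ = (0.0110421/0.0111800 − 1)×1000 = (0.987665 − 1)×1000 = -12.335‰
α − 1 = ε/1000 = 0.0366
f^(α−1) = 0.33^(0.0366) = 0.960235
δ_res = (-12.335 + 1000) × 0.960235 − 1000 = 948.391 − 1000 = -51.61‰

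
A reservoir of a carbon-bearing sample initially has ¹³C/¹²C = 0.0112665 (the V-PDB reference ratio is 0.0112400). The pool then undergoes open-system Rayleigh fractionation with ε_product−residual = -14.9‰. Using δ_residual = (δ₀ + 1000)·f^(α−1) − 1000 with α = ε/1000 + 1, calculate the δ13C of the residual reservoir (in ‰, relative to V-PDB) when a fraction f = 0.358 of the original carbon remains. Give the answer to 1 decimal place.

17.8‰

δ₀ = (0.0112665/0.0112400 − 1)×1000 = (1.002358 − 1)×1000 = 2.358‰
α − 1 = ε/1000 = -0.0149
f^(α−1) = 0.358^(-0.0149) = 1.015423
δ_res = (2.358 + 1000) × 1.015423 − 1000 = 1017.817 − 1000 = 17.82‰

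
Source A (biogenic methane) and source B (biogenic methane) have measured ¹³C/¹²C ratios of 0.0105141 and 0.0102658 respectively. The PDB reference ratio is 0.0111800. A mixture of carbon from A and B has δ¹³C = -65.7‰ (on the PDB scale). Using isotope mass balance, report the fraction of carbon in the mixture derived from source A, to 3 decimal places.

δ_A = (0.0105141/0.0111800 − 1)×1000 = (0.940438 − 1)×1000 = -59.562‰
δ_B = (0.0102658/0.0111800 − 1)×1000 = (0.918229 − 1)×1000 = -81.771‰
f_A = (δ_mix − δ_B)/(δ_A − δ_B) = (-65.7 − (-81.771))/(-59.562 − (-81.771))
f_A = 16.071 / 22.209 = 0.7236

0.724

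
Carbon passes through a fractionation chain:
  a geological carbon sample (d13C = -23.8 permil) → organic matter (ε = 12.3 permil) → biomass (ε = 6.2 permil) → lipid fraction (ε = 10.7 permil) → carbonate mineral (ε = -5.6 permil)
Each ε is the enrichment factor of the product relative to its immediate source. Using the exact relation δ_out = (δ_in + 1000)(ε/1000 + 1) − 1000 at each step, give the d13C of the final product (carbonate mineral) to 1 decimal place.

-0.7 permil

step 1: δ = (-23.80 + 1000)·(12.3/1000 + 1) − 1000 = -11.79 permil
step 2: δ = (-11.79 + 1000)·(6.2/1000 + 1) − 1000 = -5.67 permil
step 3: δ = (-5.67 + 1000)·(10.7/1000 + 1) − 1000 = 4.97 permil
step 4: δ = (4.97 + 1000)·(-5.6/1000 + 1) − 1000 = -0.65 permil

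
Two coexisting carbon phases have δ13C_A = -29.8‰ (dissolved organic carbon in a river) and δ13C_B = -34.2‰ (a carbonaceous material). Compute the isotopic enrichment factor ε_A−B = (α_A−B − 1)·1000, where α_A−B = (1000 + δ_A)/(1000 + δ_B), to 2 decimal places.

α_A−B = (1000 + -29.8) / (1000 + -34.2) = 970.2 / 965.8 = 1.004556
ε_A−B = (1.004556 − 1) × 1000 = 4.556‰
(The approximation ε ≈ δ_A − δ_B would give 4.4‰.)

4.56‰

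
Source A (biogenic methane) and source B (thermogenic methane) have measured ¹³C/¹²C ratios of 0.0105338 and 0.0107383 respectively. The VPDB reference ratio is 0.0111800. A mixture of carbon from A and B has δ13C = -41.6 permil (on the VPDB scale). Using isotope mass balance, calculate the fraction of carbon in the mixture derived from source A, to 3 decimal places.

0.114

δ_A = (0.0105338/0.0111800 − 1)×1000 = (0.942200 − 1)×1000 = -57.800 permil
δ_B = (0.0107383/0.0111800 − 1)×1000 = (0.960492 − 1)×1000 = -39.508 permil
f_A = (δ_mix − δ_B)/(δ_A − δ_B) = (-41.6 − (-39.508))/(-57.800 − (-39.508))
f_A = -2.092 / -18.292 = 0.1144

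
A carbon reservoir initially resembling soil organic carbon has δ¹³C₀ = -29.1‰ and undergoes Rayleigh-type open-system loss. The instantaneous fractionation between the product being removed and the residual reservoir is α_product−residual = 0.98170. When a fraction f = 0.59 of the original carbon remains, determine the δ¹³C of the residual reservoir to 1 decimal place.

Rayleigh residual: δ_res = (δ₀ + 1000)·f^(α−1) − 1000
α − 1 = -0.01830
f^(α−1) = 0.59^(-0.01830) = 1.009702
δ_res = (-29.1 + 1000) × 1.009702 − 1000 = 980.320 − 1000 = -19.68‰

-19.7‰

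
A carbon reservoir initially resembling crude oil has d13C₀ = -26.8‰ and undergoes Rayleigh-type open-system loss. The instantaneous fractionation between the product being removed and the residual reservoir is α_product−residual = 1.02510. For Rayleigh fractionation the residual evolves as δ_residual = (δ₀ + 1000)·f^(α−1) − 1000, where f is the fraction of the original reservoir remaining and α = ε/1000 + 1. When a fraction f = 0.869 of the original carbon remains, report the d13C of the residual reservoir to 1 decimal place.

-30.2‰

Rayleigh residual: δ_res = (δ₀ + 1000)·f^(α−1) − 1000
α − 1 = 0.02510
f^(α−1) = 0.869^(0.02510) = 0.996482
δ_res = (-26.8 + 1000) × 0.996482 − 1000 = 969.776 − 1000 = -30.22‰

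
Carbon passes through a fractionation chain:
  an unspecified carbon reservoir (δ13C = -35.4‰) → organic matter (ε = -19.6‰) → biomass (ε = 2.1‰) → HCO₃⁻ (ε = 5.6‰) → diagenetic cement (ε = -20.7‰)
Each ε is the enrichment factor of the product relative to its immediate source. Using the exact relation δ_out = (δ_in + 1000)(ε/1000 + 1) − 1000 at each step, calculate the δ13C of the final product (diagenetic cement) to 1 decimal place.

step 1: δ = (-35.40 + 1000)·(-19.6/1000 + 1) − 1000 = -54.31‰
step 2: δ = (-54.31 + 1000)·(2.1/1000 + 1) − 1000 = -52.32‰
step 3: δ = (-52.32 + 1000)·(5.6/1000 + 1) − 1000 = -47.01‰
step 4: δ = (-47.01 + 1000)·(-20.7/1000 + 1) − 1000 = -66.74‰

-66.7‰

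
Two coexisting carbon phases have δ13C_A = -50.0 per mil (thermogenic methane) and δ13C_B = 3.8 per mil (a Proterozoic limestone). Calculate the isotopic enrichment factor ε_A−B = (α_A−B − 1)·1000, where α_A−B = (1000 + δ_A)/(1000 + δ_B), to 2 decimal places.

α_A−B = (1000 + -50.0) / (1000 + 3.8) = 950.0 / 1003.8 = 0.946404
ε_A−B = (0.946404 − 1) × 1000 = -53.596 per mil
(The approximation ε ≈ δ_A − δ_B would give -53.8 per mil.)

-53.60 per mil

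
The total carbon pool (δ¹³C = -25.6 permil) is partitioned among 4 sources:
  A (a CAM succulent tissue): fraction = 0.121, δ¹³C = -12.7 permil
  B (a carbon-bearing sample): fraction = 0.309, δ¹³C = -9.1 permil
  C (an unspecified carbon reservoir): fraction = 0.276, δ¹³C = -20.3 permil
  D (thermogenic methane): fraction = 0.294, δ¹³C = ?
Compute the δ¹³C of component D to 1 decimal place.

Isotope mass balance: δ_bulk = Σ fᵢ·δᵢ.
-25.6 = 0.121×(-12.7) + 0.309×(-9.1) + 0.276×(-20.3) + 0.294×δ_D
0.294·δ_D = -25.6 − (-9.951) = -15.649
δ_D = -15.649 / 0.294 = -53.23 permil

-53.2 permil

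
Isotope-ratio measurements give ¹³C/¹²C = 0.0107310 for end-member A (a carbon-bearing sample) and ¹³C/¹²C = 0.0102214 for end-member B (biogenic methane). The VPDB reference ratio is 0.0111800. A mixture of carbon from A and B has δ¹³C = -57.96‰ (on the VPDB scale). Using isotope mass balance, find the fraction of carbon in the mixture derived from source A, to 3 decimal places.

δ_A = (0.0107310/0.0111800 − 1)×1000 = (0.959839 − 1)×1000 = -40.161‰
δ_B = (0.0102214/0.0111800 − 1)×1000 = (0.914258 − 1)×1000 = -85.742‰
f_A = (δ_mix − δ_B)/(δ_A − δ_B) = (-57.96 − (-85.742))/(-40.161 − (-85.742))
f_A = 27.782 / 45.581 = 0.6095

0.610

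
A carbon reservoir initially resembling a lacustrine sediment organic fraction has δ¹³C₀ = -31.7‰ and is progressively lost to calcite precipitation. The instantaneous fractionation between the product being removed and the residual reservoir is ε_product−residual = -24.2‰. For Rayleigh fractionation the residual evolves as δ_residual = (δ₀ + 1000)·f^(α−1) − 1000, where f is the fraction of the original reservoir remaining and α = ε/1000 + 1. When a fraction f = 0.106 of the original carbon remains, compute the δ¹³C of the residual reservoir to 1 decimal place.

Rayleigh residual: δ_res = (δ₀ + 1000)·f^(α−1) − 1000
α = ε/1000 + 1 = 0.97580, so α − 1 = -0.02420
f^(α−1) = 0.106^(-0.02420) = 1.055814
δ_res = (-31.7 + 1000) × 1.055814 − 1000 = 1022.345 − 1000 = 22.35‰

22.3‰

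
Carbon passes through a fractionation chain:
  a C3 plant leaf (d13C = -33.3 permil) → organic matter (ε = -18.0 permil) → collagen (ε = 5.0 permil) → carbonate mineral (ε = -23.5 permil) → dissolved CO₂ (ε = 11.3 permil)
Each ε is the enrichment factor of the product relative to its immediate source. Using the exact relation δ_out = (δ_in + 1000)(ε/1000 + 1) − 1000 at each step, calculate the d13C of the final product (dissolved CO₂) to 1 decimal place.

step 1: δ = (-33.30 + 1000)·(-18.0/1000 + 1) − 1000 = -50.70 permil
step 2: δ = (-50.70 + 1000)·(5.0/1000 + 1) − 1000 = -45.95 permil
step 3: δ = (-45.95 + 1000)·(-23.5/1000 + 1) − 1000 = -68.37 permil
step 4: δ = (-68.37 + 1000)·(11.3/1000 + 1) − 1000 = -57.85 permil

-57.8 permil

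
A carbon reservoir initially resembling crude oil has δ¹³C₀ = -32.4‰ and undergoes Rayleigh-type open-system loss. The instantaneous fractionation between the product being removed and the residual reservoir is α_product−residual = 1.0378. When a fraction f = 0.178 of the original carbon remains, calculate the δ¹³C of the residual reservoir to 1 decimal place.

-93.5‰

Rayleigh residual: δ_res = (δ₀ + 1000)·f^(α−1) − 1000
α − 1 = 0.03780
f^(α−1) = 0.178^(0.03780) = 0.936841
δ_res = (-32.4 + 1000) × 0.936841 − 1000 = 906.487 − 1000 = -93.51‰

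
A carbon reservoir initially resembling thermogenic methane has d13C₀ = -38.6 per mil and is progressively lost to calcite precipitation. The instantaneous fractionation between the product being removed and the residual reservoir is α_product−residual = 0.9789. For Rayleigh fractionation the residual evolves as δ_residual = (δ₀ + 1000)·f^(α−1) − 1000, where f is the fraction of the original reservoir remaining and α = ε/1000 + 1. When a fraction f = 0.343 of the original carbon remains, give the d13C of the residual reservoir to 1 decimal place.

Rayleigh residual: δ_res = (δ₀ + 1000)·f^(α−1) − 1000
α − 1 = -0.02110
f^(α−1) = 0.343^(-0.02110) = 1.022834
δ_res = (-38.6 + 1000) × 1.022834 − 1000 = 983.353 − 1000 = -16.65 per mil

-16.6 per mil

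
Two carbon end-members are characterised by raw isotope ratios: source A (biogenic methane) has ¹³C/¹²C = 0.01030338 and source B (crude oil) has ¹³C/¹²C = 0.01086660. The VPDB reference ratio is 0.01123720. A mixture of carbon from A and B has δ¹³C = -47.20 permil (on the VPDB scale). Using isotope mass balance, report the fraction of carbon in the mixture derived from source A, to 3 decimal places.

δ_A = (0.01030338/0.01123720 − 1)×1000 = (0.916899 − 1)×1000 = -83.101 permil
δ_B = (0.01086660/0.01123720 − 1)×1000 = (0.967020 − 1)×1000 = -32.980 permil
f_A = (δ_mix − δ_B)/(δ_A − δ_B) = (-47.20 − (-32.980))/(-83.101 − (-32.980))
f_A = -14.220 / -50.121 = 0.2837

0.284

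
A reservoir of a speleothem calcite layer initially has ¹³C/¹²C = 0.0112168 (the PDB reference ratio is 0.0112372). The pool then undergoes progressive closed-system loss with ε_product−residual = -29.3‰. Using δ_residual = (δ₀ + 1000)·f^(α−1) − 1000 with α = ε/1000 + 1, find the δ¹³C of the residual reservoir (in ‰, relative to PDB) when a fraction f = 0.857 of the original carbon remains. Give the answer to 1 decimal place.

δ₀ = (0.0112168/0.0112372 − 1)×1000 = (0.998185 − 1)×1000 = -1.815‰
α − 1 = ε/1000 = -0.0293
f^(α−1) = 0.857^(-0.0293) = 1.004532
δ_res = (-1.815 + 1000) × 1.004532 − 1000 = 1002.708 − 1000 = 2.71‰

2.7‰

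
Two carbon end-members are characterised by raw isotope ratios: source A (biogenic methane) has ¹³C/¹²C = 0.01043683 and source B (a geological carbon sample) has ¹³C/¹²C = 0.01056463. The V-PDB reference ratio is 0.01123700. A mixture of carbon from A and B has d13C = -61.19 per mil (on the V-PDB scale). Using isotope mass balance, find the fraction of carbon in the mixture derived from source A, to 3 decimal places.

δ_A = (0.01043683/0.01123700 − 1)×1000 = (0.928791 − 1)×1000 = -71.209 per mil
δ_B = (0.01056463/0.01123700 − 1)×1000 = (0.940165 − 1)×1000 = -59.835 per mil
f_A = (δ_mix − δ_B)/(δ_A − δ_B) = (-61.19 − (-59.835))/(-71.209 − (-59.835))
f_A = -1.355 / -11.373 = 0.1191

0.119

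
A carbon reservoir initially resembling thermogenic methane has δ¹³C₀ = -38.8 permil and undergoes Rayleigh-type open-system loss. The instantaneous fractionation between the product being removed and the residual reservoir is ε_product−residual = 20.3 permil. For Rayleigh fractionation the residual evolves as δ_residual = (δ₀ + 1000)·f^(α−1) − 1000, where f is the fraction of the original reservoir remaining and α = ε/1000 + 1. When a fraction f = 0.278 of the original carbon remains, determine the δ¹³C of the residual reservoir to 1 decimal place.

-63.5 permil

Rayleigh residual: δ_res = (δ₀ + 1000)·f^(α−1) − 1000
α = ε/1000 + 1 = 1.02030, so α − 1 = 0.02030
f^(α−1) = 0.278^(0.02030) = 0.974348
δ_res = (-38.8 + 1000) × 0.974348 − 1000 = 936.543 − 1000 = -63.46 permil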